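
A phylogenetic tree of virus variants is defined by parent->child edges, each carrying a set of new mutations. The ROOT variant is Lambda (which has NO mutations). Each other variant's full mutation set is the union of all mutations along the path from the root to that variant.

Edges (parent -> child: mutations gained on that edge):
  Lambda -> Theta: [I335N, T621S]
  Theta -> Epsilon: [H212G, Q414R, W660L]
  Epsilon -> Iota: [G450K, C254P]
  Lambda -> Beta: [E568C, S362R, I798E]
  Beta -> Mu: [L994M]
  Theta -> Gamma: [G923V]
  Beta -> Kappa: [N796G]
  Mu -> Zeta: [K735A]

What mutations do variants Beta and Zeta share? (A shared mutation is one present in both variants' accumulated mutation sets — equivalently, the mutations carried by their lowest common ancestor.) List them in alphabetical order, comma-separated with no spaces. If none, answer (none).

Accumulating mutations along path to Beta:
  At Lambda: gained [] -> total []
  At Beta: gained ['E568C', 'S362R', 'I798E'] -> total ['E568C', 'I798E', 'S362R']
Mutations(Beta) = ['E568C', 'I798E', 'S362R']
Accumulating mutations along path to Zeta:
  At Lambda: gained [] -> total []
  At Beta: gained ['E568C', 'S362R', 'I798E'] -> total ['E568C', 'I798E', 'S362R']
  At Mu: gained ['L994M'] -> total ['E568C', 'I798E', 'L994M', 'S362R']
  At Zeta: gained ['K735A'] -> total ['E568C', 'I798E', 'K735A', 'L994M', 'S362R']
Mutations(Zeta) = ['E568C', 'I798E', 'K735A', 'L994M', 'S362R']
Intersection: ['E568C', 'I798E', 'S362R'] ∩ ['E568C', 'I798E', 'K735A', 'L994M', 'S362R'] = ['E568C', 'I798E', 'S362R']

Answer: E568C,I798E,S362R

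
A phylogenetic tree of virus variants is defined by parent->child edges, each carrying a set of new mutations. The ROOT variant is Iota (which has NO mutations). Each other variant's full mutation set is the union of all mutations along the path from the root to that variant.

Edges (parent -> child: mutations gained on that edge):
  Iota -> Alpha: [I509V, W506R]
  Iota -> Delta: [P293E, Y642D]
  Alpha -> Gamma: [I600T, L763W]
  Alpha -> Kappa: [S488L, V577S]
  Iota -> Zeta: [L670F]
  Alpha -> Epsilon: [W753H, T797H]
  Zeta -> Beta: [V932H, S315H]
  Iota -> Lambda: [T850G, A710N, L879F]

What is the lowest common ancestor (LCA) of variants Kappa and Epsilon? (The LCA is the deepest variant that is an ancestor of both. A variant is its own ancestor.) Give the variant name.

Path from root to Kappa: Iota -> Alpha -> Kappa
  ancestors of Kappa: {Iota, Alpha, Kappa}
Path from root to Epsilon: Iota -> Alpha -> Epsilon
  ancestors of Epsilon: {Iota, Alpha, Epsilon}
Common ancestors: {Iota, Alpha}
Walk up from Epsilon: Epsilon (not in ancestors of Kappa), Alpha (in ancestors of Kappa), Iota (in ancestors of Kappa)
Deepest common ancestor (LCA) = Alpha

Answer: Alpha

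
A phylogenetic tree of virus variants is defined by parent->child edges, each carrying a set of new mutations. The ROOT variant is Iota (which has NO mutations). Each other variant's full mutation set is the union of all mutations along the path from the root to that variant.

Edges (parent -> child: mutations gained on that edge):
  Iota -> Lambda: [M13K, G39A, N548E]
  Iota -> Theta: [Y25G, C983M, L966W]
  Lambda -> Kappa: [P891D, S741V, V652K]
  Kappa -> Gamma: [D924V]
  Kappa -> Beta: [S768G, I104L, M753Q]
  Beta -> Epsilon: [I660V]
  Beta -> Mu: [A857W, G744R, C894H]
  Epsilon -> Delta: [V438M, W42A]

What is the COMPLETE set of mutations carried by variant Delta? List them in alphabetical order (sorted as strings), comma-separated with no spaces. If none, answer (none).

At Iota: gained [] -> total []
At Lambda: gained ['M13K', 'G39A', 'N548E'] -> total ['G39A', 'M13K', 'N548E']
At Kappa: gained ['P891D', 'S741V', 'V652K'] -> total ['G39A', 'M13K', 'N548E', 'P891D', 'S741V', 'V652K']
At Beta: gained ['S768G', 'I104L', 'M753Q'] -> total ['G39A', 'I104L', 'M13K', 'M753Q', 'N548E', 'P891D', 'S741V', 'S768G', 'V652K']
At Epsilon: gained ['I660V'] -> total ['G39A', 'I104L', 'I660V', 'M13K', 'M753Q', 'N548E', 'P891D', 'S741V', 'S768G', 'V652K']
At Delta: gained ['V438M', 'W42A'] -> total ['G39A', 'I104L', 'I660V', 'M13K', 'M753Q', 'N548E', 'P891D', 'S741V', 'S768G', 'V438M', 'V652K', 'W42A']

Answer: G39A,I104L,I660V,M13K,M753Q,N548E,P891D,S741V,S768G,V438M,V652K,W42A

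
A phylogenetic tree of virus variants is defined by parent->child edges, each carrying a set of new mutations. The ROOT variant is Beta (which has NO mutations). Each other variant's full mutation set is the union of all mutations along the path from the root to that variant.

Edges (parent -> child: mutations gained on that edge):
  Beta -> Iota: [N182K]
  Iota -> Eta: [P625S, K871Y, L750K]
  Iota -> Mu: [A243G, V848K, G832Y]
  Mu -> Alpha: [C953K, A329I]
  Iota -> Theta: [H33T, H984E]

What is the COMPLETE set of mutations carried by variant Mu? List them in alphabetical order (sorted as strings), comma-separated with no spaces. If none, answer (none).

Answer: A243G,G832Y,N182K,V848K

Derivation:
At Beta: gained [] -> total []
At Iota: gained ['N182K'] -> total ['N182K']
At Mu: gained ['A243G', 'V848K', 'G832Y'] -> total ['A243G', 'G832Y', 'N182K', 'V848K']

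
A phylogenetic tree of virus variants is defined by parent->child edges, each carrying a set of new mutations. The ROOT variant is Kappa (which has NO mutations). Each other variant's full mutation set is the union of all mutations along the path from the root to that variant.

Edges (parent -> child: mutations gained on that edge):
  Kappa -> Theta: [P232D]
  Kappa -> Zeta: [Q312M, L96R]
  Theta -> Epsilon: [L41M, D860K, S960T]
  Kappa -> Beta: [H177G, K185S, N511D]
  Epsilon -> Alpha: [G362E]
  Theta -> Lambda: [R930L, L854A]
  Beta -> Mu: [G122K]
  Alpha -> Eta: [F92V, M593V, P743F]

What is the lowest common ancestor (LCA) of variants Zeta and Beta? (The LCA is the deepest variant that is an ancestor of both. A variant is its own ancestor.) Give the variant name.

Path from root to Zeta: Kappa -> Zeta
  ancestors of Zeta: {Kappa, Zeta}
Path from root to Beta: Kappa -> Beta
  ancestors of Beta: {Kappa, Beta}
Common ancestors: {Kappa}
Walk up from Beta: Beta (not in ancestors of Zeta), Kappa (in ancestors of Zeta)
Deepest common ancestor (LCA) = Kappa

Answer: Kappa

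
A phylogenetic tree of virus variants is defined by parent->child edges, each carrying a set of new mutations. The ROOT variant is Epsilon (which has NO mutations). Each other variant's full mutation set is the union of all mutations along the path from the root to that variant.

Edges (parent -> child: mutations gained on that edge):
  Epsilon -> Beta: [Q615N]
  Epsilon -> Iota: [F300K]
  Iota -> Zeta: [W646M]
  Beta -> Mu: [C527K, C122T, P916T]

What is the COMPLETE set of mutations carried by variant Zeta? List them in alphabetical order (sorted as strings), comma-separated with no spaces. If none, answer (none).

At Epsilon: gained [] -> total []
At Iota: gained ['F300K'] -> total ['F300K']
At Zeta: gained ['W646M'] -> total ['F300K', 'W646M']

Answer: F300K,W646M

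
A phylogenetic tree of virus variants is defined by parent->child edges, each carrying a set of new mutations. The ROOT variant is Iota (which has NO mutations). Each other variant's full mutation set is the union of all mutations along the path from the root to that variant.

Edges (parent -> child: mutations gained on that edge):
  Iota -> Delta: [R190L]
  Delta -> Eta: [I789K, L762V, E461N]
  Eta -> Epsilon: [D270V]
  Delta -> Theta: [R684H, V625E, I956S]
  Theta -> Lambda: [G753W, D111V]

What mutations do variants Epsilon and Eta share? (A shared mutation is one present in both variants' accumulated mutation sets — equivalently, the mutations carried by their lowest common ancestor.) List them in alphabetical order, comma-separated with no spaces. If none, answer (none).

Answer: E461N,I789K,L762V,R190L

Derivation:
Accumulating mutations along path to Epsilon:
  At Iota: gained [] -> total []
  At Delta: gained ['R190L'] -> total ['R190L']
  At Eta: gained ['I789K', 'L762V', 'E461N'] -> total ['E461N', 'I789K', 'L762V', 'R190L']
  At Epsilon: gained ['D270V'] -> total ['D270V', 'E461N', 'I789K', 'L762V', 'R190L']
Mutations(Epsilon) = ['D270V', 'E461N', 'I789K', 'L762V', 'R190L']
Accumulating mutations along path to Eta:
  At Iota: gained [] -> total []
  At Delta: gained ['R190L'] -> total ['R190L']
  At Eta: gained ['I789K', 'L762V', 'E461N'] -> total ['E461N', 'I789K', 'L762V', 'R190L']
Mutations(Eta) = ['E461N', 'I789K', 'L762V', 'R190L']
Intersection: ['D270V', 'E461N', 'I789K', 'L762V', 'R190L'] ∩ ['E461N', 'I789K', 'L762V', 'R190L'] = ['E461N', 'I789K', 'L762V', 'R190L']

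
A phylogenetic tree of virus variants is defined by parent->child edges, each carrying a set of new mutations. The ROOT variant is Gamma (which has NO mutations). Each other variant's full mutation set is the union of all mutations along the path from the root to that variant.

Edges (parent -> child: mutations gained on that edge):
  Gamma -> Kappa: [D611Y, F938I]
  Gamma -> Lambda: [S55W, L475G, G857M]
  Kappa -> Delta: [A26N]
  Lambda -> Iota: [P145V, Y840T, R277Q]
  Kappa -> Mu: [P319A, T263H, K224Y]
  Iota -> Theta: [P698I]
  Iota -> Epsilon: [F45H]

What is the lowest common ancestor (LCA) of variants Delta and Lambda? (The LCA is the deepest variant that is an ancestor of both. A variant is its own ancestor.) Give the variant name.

Path from root to Delta: Gamma -> Kappa -> Delta
  ancestors of Delta: {Gamma, Kappa, Delta}
Path from root to Lambda: Gamma -> Lambda
  ancestors of Lambda: {Gamma, Lambda}
Common ancestors: {Gamma}
Walk up from Lambda: Lambda (not in ancestors of Delta), Gamma (in ancestors of Delta)
Deepest common ancestor (LCA) = Gamma

Answer: Gamma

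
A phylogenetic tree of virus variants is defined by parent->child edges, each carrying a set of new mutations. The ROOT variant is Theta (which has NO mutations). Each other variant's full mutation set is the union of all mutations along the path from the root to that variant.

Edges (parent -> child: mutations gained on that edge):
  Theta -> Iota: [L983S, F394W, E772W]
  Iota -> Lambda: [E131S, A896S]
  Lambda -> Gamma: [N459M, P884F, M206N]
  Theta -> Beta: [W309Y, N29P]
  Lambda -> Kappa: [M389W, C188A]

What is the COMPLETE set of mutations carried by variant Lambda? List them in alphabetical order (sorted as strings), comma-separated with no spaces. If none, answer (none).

Answer: A896S,E131S,E772W,F394W,L983S

Derivation:
At Theta: gained [] -> total []
At Iota: gained ['L983S', 'F394W', 'E772W'] -> total ['E772W', 'F394W', 'L983S']
At Lambda: gained ['E131S', 'A896S'] -> total ['A896S', 'E131S', 'E772W', 'F394W', 'L983S']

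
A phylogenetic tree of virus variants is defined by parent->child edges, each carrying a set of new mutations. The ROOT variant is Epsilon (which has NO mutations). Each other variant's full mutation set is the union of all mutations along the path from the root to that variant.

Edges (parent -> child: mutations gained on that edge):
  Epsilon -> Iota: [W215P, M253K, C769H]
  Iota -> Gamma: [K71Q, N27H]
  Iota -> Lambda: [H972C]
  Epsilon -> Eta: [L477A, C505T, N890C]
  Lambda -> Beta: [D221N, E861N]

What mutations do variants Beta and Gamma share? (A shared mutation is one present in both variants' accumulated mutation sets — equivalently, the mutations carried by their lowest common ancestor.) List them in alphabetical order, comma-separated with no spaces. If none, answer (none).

Answer: C769H,M253K,W215P

Derivation:
Accumulating mutations along path to Beta:
  At Epsilon: gained [] -> total []
  At Iota: gained ['W215P', 'M253K', 'C769H'] -> total ['C769H', 'M253K', 'W215P']
  At Lambda: gained ['H972C'] -> total ['C769H', 'H972C', 'M253K', 'W215P']
  At Beta: gained ['D221N', 'E861N'] -> total ['C769H', 'D221N', 'E861N', 'H972C', 'M253K', 'W215P']
Mutations(Beta) = ['C769H', 'D221N', 'E861N', 'H972C', 'M253K', 'W215P']
Accumulating mutations along path to Gamma:
  At Epsilon: gained [] -> total []
  At Iota: gained ['W215P', 'M253K', 'C769H'] -> total ['C769H', 'M253K', 'W215P']
  At Gamma: gained ['K71Q', 'N27H'] -> total ['C769H', 'K71Q', 'M253K', 'N27H', 'W215P']
Mutations(Gamma) = ['C769H', 'K71Q', 'M253K', 'N27H', 'W215P']
Intersection: ['C769H', 'D221N', 'E861N', 'H972C', 'M253K', 'W215P'] ∩ ['C769H', 'K71Q', 'M253K', 'N27H', 'W215P'] = ['C769H', 'M253K', 'W215P']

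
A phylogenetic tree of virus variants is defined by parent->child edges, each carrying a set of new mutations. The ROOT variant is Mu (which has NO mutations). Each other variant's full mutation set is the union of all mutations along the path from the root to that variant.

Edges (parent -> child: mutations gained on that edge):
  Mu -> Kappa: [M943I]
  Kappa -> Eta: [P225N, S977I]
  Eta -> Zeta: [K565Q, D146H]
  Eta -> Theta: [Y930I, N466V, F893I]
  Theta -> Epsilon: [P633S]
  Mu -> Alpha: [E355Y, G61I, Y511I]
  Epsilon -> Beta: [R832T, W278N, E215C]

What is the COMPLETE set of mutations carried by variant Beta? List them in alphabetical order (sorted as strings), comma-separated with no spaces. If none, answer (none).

At Mu: gained [] -> total []
At Kappa: gained ['M943I'] -> total ['M943I']
At Eta: gained ['P225N', 'S977I'] -> total ['M943I', 'P225N', 'S977I']
At Theta: gained ['Y930I', 'N466V', 'F893I'] -> total ['F893I', 'M943I', 'N466V', 'P225N', 'S977I', 'Y930I']
At Epsilon: gained ['P633S'] -> total ['F893I', 'M943I', 'N466V', 'P225N', 'P633S', 'S977I', 'Y930I']
At Beta: gained ['R832T', 'W278N', 'E215C'] -> total ['E215C', 'F893I', 'M943I', 'N466V', 'P225N', 'P633S', 'R832T', 'S977I', 'W278N', 'Y930I']

Answer: E215C,F893I,M943I,N466V,P225N,P633S,R832T,S977I,W278N,Y930I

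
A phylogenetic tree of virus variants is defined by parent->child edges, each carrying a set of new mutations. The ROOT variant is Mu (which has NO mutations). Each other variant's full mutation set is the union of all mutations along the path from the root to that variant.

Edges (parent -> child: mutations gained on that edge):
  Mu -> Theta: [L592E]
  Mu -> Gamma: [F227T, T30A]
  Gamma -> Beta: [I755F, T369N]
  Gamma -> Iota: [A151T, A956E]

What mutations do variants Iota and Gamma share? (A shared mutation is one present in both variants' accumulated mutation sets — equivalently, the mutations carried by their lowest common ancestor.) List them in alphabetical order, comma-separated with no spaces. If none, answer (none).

Accumulating mutations along path to Iota:
  At Mu: gained [] -> total []
  At Gamma: gained ['F227T', 'T30A'] -> total ['F227T', 'T30A']
  At Iota: gained ['A151T', 'A956E'] -> total ['A151T', 'A956E', 'F227T', 'T30A']
Mutations(Iota) = ['A151T', 'A956E', 'F227T', 'T30A']
Accumulating mutations along path to Gamma:
  At Mu: gained [] -> total []
  At Gamma: gained ['F227T', 'T30A'] -> total ['F227T', 'T30A']
Mutations(Gamma) = ['F227T', 'T30A']
Intersection: ['A151T', 'A956E', 'F227T', 'T30A'] ∩ ['F227T', 'T30A'] = ['F227T', 'T30A']

Answer: F227T,T30A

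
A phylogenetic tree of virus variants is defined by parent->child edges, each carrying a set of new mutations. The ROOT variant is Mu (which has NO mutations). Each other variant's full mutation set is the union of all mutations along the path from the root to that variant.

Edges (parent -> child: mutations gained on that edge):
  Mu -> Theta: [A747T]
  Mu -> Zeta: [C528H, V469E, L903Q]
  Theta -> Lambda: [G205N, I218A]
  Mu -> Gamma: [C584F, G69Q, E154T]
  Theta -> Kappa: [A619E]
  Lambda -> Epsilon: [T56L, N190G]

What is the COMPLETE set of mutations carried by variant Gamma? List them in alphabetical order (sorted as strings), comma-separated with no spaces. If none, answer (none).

At Mu: gained [] -> total []
At Gamma: gained ['C584F', 'G69Q', 'E154T'] -> total ['C584F', 'E154T', 'G69Q']

Answer: C584F,E154T,G69Q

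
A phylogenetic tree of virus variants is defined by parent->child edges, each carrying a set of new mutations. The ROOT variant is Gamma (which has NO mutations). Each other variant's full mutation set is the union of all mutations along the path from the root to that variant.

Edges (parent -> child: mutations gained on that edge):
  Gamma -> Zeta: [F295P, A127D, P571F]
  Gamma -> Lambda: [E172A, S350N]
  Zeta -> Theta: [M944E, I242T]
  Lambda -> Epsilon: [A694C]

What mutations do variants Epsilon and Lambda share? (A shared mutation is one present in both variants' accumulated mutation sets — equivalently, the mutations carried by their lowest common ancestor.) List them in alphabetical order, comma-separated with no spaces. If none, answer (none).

Answer: E172A,S350N

Derivation:
Accumulating mutations along path to Epsilon:
  At Gamma: gained [] -> total []
  At Lambda: gained ['E172A', 'S350N'] -> total ['E172A', 'S350N']
  At Epsilon: gained ['A694C'] -> total ['A694C', 'E172A', 'S350N']
Mutations(Epsilon) = ['A694C', 'E172A', 'S350N']
Accumulating mutations along path to Lambda:
  At Gamma: gained [] -> total []
  At Lambda: gained ['E172A', 'S350N'] -> total ['E172A', 'S350N']
Mutations(Lambda) = ['E172A', 'S350N']
Intersection: ['A694C', 'E172A', 'S350N'] ∩ ['E172A', 'S350N'] = ['E172A', 'S350N']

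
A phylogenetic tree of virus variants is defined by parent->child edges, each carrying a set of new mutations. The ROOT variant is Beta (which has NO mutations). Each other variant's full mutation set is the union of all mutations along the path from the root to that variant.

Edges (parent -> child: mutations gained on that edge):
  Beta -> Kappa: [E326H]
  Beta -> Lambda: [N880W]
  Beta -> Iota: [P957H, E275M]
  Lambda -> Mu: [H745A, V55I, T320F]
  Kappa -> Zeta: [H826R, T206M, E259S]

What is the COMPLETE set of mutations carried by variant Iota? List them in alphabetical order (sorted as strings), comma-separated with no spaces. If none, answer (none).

At Beta: gained [] -> total []
At Iota: gained ['P957H', 'E275M'] -> total ['E275M', 'P957H']

Answer: E275M,P957H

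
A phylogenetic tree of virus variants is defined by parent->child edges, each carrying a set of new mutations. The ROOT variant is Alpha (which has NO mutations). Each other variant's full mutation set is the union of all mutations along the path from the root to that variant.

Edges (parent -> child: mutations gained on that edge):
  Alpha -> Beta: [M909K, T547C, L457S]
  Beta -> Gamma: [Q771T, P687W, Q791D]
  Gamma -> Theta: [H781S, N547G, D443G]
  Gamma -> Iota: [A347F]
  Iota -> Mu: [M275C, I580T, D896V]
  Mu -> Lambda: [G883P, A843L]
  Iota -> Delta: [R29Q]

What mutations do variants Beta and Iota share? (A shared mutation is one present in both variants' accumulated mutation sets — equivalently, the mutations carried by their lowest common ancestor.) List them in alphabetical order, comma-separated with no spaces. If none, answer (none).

Answer: L457S,M909K,T547C

Derivation:
Accumulating mutations along path to Beta:
  At Alpha: gained [] -> total []
  At Beta: gained ['M909K', 'T547C', 'L457S'] -> total ['L457S', 'M909K', 'T547C']
Mutations(Beta) = ['L457S', 'M909K', 'T547C']
Accumulating mutations along path to Iota:
  At Alpha: gained [] -> total []
  At Beta: gained ['M909K', 'T547C', 'L457S'] -> total ['L457S', 'M909K', 'T547C']
  At Gamma: gained ['Q771T', 'P687W', 'Q791D'] -> total ['L457S', 'M909K', 'P687W', 'Q771T', 'Q791D', 'T547C']
  At Iota: gained ['A347F'] -> total ['A347F', 'L457S', 'M909K', 'P687W', 'Q771T', 'Q791D', 'T547C']
Mutations(Iota) = ['A347F', 'L457S', 'M909K', 'P687W', 'Q771T', 'Q791D', 'T547C']
Intersection: ['L457S', 'M909K', 'T547C'] ∩ ['A347F', 'L457S', 'M909K', 'P687W', 'Q771T', 'Q791D', 'T547C'] = ['L457S', 'M909K', 'T547C']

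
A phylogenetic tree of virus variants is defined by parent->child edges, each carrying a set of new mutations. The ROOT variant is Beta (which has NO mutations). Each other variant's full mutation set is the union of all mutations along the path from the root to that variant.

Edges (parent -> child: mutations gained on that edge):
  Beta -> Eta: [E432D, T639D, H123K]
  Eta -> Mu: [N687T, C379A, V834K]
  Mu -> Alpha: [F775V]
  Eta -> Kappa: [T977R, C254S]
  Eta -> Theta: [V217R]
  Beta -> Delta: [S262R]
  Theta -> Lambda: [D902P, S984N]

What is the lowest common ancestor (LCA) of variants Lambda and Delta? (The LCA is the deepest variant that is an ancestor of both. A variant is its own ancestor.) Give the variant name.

Answer: Beta

Derivation:
Path from root to Lambda: Beta -> Eta -> Theta -> Lambda
  ancestors of Lambda: {Beta, Eta, Theta, Lambda}
Path from root to Delta: Beta -> Delta
  ancestors of Delta: {Beta, Delta}
Common ancestors: {Beta}
Walk up from Delta: Delta (not in ancestors of Lambda), Beta (in ancestors of Lambda)
Deepest common ancestor (LCA) = Beta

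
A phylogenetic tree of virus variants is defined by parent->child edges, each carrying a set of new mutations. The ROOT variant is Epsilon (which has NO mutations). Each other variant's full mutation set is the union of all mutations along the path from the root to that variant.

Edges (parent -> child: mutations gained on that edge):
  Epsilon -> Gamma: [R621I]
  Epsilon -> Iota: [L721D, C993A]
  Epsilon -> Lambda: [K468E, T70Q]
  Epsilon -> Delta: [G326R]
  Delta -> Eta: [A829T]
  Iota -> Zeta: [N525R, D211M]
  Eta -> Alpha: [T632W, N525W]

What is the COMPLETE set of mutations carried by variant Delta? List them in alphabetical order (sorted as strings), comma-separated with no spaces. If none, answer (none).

At Epsilon: gained [] -> total []
At Delta: gained ['G326R'] -> total ['G326R']

Answer: G326R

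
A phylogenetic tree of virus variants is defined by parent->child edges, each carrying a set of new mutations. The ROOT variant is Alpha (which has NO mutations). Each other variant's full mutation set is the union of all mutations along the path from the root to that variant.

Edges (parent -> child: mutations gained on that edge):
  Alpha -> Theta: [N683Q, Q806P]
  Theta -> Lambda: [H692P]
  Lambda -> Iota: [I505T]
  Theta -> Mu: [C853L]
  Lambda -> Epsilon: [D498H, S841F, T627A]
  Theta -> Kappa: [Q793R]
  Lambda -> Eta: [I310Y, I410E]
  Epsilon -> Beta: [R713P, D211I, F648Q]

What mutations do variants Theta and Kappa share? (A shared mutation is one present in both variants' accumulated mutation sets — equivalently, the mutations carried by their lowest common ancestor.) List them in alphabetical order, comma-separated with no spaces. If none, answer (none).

Answer: N683Q,Q806P

Derivation:
Accumulating mutations along path to Theta:
  At Alpha: gained [] -> total []
  At Theta: gained ['N683Q', 'Q806P'] -> total ['N683Q', 'Q806P']
Mutations(Theta) = ['N683Q', 'Q806P']
Accumulating mutations along path to Kappa:
  At Alpha: gained [] -> total []
  At Theta: gained ['N683Q', 'Q806P'] -> total ['N683Q', 'Q806P']
  At Kappa: gained ['Q793R'] -> total ['N683Q', 'Q793R', 'Q806P']
Mutations(Kappa) = ['N683Q', 'Q793R', 'Q806P']
Intersection: ['N683Q', 'Q806P'] ∩ ['N683Q', 'Q793R', 'Q806P'] = ['N683Q', 'Q806P']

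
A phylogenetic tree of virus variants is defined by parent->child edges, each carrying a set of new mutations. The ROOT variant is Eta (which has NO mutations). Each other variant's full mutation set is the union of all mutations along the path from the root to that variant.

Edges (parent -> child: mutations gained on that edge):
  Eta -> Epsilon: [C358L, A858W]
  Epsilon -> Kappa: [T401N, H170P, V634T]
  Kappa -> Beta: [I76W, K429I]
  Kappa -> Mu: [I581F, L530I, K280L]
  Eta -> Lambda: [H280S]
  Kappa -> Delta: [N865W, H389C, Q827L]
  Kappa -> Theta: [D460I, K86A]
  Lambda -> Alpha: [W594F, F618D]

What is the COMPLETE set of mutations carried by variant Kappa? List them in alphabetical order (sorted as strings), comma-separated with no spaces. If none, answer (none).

Answer: A858W,C358L,H170P,T401N,V634T

Derivation:
At Eta: gained [] -> total []
At Epsilon: gained ['C358L', 'A858W'] -> total ['A858W', 'C358L']
At Kappa: gained ['T401N', 'H170P', 'V634T'] -> total ['A858W', 'C358L', 'H170P', 'T401N', 'V634T']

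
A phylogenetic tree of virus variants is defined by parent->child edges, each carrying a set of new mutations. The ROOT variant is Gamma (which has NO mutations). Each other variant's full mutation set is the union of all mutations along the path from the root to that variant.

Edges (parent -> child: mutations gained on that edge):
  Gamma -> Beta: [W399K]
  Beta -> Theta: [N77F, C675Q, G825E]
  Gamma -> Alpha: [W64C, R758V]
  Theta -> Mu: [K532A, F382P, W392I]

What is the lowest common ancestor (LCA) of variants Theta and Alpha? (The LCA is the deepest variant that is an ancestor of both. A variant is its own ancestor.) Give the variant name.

Path from root to Theta: Gamma -> Beta -> Theta
  ancestors of Theta: {Gamma, Beta, Theta}
Path from root to Alpha: Gamma -> Alpha
  ancestors of Alpha: {Gamma, Alpha}
Common ancestors: {Gamma}
Walk up from Alpha: Alpha (not in ancestors of Theta), Gamma (in ancestors of Theta)
Deepest common ancestor (LCA) = Gamma

Answer: Gamma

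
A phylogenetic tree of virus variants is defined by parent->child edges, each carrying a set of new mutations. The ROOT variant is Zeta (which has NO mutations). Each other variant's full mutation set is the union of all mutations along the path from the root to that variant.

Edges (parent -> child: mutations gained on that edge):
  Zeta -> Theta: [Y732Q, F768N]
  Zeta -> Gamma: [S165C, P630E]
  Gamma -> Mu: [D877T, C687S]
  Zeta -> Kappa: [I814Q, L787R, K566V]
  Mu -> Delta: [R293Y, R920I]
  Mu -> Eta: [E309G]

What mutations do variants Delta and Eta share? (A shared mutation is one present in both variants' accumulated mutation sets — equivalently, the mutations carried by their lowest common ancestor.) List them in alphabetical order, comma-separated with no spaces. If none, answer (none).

Accumulating mutations along path to Delta:
  At Zeta: gained [] -> total []
  At Gamma: gained ['S165C', 'P630E'] -> total ['P630E', 'S165C']
  At Mu: gained ['D877T', 'C687S'] -> total ['C687S', 'D877T', 'P630E', 'S165C']
  At Delta: gained ['R293Y', 'R920I'] -> total ['C687S', 'D877T', 'P630E', 'R293Y', 'R920I', 'S165C']
Mutations(Delta) = ['C687S', 'D877T', 'P630E', 'R293Y', 'R920I', 'S165C']
Accumulating mutations along path to Eta:
  At Zeta: gained [] -> total []
  At Gamma: gained ['S165C', 'P630E'] -> total ['P630E', 'S165C']
  At Mu: gained ['D877T', 'C687S'] -> total ['C687S', 'D877T', 'P630E', 'S165C']
  At Eta: gained ['E309G'] -> total ['C687S', 'D877T', 'E309G', 'P630E', 'S165C']
Mutations(Eta) = ['C687S', 'D877T', 'E309G', 'P630E', 'S165C']
Intersection: ['C687S', 'D877T', 'P630E', 'R293Y', 'R920I', 'S165C'] ∩ ['C687S', 'D877T', 'E309G', 'P630E', 'S165C'] = ['C687S', 'D877T', 'P630E', 'S165C']

Answer: C687S,D877T,P630E,S165C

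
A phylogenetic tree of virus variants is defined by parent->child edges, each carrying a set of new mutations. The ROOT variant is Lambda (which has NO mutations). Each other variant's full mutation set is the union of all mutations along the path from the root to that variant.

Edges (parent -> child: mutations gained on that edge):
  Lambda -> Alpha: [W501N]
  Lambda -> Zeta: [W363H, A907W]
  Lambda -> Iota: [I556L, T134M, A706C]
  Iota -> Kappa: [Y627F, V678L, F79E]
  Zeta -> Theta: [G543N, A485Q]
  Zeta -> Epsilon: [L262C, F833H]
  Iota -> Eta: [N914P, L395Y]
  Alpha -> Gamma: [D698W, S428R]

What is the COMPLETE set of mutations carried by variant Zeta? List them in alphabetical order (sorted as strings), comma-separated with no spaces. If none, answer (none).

At Lambda: gained [] -> total []
At Zeta: gained ['W363H', 'A907W'] -> total ['A907W', 'W363H']

Answer: A907W,W363H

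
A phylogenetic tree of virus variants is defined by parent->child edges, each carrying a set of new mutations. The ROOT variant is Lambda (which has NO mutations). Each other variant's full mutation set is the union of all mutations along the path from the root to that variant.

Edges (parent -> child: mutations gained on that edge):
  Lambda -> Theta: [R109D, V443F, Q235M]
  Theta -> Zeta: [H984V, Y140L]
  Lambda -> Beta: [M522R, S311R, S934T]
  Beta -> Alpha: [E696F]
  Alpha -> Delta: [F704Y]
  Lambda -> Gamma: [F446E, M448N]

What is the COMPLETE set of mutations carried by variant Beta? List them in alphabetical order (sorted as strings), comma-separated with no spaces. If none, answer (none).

At Lambda: gained [] -> total []
At Beta: gained ['M522R', 'S311R', 'S934T'] -> total ['M522R', 'S311R', 'S934T']

Answer: M522R,S311R,S934T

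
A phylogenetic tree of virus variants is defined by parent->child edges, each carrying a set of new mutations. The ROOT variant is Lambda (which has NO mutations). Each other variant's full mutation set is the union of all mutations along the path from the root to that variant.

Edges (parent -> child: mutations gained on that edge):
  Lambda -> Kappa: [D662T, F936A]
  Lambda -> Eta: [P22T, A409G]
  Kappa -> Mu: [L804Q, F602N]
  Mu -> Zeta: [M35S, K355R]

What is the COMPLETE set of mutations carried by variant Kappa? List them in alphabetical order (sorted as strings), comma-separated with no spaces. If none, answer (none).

Answer: D662T,F936A

Derivation:
At Lambda: gained [] -> total []
At Kappa: gained ['D662T', 'F936A'] -> total ['D662T', 'F936A']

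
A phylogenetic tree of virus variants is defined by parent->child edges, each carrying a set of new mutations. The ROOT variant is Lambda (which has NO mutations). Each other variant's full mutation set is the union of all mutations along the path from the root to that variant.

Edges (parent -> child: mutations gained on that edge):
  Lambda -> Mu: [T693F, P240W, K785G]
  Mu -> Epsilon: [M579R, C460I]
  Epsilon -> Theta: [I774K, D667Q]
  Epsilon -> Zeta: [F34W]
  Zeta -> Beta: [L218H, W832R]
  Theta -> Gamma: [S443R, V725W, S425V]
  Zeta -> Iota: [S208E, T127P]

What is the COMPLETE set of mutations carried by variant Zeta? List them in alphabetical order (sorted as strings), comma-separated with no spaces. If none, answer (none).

At Lambda: gained [] -> total []
At Mu: gained ['T693F', 'P240W', 'K785G'] -> total ['K785G', 'P240W', 'T693F']
At Epsilon: gained ['M579R', 'C460I'] -> total ['C460I', 'K785G', 'M579R', 'P240W', 'T693F']
At Zeta: gained ['F34W'] -> total ['C460I', 'F34W', 'K785G', 'M579R', 'P240W', 'T693F']

Answer: C460I,F34W,K785G,M579R,P240W,T693F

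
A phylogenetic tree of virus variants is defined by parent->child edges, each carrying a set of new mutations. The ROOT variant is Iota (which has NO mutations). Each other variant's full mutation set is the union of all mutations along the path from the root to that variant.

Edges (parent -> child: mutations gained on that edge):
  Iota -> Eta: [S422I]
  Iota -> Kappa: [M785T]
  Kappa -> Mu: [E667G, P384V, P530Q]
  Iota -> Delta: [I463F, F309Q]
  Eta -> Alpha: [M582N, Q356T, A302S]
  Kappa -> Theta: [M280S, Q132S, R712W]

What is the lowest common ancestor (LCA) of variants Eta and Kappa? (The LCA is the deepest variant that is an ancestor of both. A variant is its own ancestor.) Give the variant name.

Path from root to Eta: Iota -> Eta
  ancestors of Eta: {Iota, Eta}
Path from root to Kappa: Iota -> Kappa
  ancestors of Kappa: {Iota, Kappa}
Common ancestors: {Iota}
Walk up from Kappa: Kappa (not in ancestors of Eta), Iota (in ancestors of Eta)
Deepest common ancestor (LCA) = Iota

Answer: Iota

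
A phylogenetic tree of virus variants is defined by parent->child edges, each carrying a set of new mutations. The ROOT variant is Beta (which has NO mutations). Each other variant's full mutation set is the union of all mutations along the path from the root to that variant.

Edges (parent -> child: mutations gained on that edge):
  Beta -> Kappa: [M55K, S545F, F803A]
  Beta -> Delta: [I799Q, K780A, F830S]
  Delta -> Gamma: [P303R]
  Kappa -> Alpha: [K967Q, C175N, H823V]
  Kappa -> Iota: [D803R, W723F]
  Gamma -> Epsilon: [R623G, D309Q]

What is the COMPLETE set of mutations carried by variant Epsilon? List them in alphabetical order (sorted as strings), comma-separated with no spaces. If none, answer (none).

Answer: D309Q,F830S,I799Q,K780A,P303R,R623G

Derivation:
At Beta: gained [] -> total []
At Delta: gained ['I799Q', 'K780A', 'F830S'] -> total ['F830S', 'I799Q', 'K780A']
At Gamma: gained ['P303R'] -> total ['F830S', 'I799Q', 'K780A', 'P303R']
At Epsilon: gained ['R623G', 'D309Q'] -> total ['D309Q', 'F830S', 'I799Q', 'K780A', 'P303R', 'R623G']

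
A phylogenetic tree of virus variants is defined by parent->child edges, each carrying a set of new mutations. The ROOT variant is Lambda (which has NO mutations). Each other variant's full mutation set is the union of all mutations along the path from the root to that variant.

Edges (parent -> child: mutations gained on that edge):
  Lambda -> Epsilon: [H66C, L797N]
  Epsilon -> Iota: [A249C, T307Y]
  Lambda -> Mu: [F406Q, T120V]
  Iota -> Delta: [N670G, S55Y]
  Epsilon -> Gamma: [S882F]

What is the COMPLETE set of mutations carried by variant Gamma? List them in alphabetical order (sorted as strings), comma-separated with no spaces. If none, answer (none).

At Lambda: gained [] -> total []
At Epsilon: gained ['H66C', 'L797N'] -> total ['H66C', 'L797N']
At Gamma: gained ['S882F'] -> total ['H66C', 'L797N', 'S882F']

Answer: H66C,L797N,S882F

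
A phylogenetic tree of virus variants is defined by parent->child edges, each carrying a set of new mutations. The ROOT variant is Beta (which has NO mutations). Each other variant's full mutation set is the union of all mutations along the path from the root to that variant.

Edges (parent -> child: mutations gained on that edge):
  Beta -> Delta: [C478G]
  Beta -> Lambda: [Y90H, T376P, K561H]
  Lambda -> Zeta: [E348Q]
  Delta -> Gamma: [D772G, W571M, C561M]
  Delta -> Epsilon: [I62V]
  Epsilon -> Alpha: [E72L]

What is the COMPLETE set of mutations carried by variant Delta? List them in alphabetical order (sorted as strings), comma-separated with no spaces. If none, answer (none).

Answer: C478G

Derivation:
At Beta: gained [] -> total []
At Delta: gained ['C478G'] -> total ['C478G']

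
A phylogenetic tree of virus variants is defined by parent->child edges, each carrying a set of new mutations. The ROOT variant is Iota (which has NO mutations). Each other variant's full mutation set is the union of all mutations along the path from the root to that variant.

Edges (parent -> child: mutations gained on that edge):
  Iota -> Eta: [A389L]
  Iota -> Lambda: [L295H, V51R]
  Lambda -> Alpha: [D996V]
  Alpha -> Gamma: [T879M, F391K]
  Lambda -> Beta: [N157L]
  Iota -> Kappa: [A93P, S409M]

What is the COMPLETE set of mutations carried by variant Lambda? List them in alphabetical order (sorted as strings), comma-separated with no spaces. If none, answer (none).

Answer: L295H,V51R

Derivation:
At Iota: gained [] -> total []
At Lambda: gained ['L295H', 'V51R'] -> total ['L295H', 'V51R']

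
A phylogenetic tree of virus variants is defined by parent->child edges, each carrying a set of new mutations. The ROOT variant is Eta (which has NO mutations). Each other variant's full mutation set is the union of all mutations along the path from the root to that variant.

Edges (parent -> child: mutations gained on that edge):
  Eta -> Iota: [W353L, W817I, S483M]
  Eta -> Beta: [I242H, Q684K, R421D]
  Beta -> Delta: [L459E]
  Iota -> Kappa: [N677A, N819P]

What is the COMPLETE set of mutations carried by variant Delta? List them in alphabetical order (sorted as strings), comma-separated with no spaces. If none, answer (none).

Answer: I242H,L459E,Q684K,R421D

Derivation:
At Eta: gained [] -> total []
At Beta: gained ['I242H', 'Q684K', 'R421D'] -> total ['I242H', 'Q684K', 'R421D']
At Delta: gained ['L459E'] -> total ['I242H', 'L459E', 'Q684K', 'R421D']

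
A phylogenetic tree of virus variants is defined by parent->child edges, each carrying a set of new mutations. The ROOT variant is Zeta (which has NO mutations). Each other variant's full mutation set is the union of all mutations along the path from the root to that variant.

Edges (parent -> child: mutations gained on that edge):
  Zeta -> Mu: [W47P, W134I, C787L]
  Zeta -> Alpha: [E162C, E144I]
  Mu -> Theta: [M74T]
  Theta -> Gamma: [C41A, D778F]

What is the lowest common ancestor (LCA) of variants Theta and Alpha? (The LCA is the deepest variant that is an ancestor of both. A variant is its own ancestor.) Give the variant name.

Path from root to Theta: Zeta -> Mu -> Theta
  ancestors of Theta: {Zeta, Mu, Theta}
Path from root to Alpha: Zeta -> Alpha
  ancestors of Alpha: {Zeta, Alpha}
Common ancestors: {Zeta}
Walk up from Alpha: Alpha (not in ancestors of Theta), Zeta (in ancestors of Theta)
Deepest common ancestor (LCA) = Zeta

Answer: Zeta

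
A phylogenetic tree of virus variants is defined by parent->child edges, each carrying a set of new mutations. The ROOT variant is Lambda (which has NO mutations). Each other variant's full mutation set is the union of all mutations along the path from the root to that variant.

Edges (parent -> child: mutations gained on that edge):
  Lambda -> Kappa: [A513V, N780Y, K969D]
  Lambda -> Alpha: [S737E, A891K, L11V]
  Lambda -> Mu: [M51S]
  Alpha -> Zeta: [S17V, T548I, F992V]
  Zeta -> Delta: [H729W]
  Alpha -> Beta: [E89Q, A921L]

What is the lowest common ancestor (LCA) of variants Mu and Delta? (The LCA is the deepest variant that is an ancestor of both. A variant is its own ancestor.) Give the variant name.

Answer: Lambda

Derivation:
Path from root to Mu: Lambda -> Mu
  ancestors of Mu: {Lambda, Mu}
Path from root to Delta: Lambda -> Alpha -> Zeta -> Delta
  ancestors of Delta: {Lambda, Alpha, Zeta, Delta}
Common ancestors: {Lambda}
Walk up from Delta: Delta (not in ancestors of Mu), Zeta (not in ancestors of Mu), Alpha (not in ancestors of Mu), Lambda (in ancestors of Mu)
Deepest common ancestor (LCA) = Lambda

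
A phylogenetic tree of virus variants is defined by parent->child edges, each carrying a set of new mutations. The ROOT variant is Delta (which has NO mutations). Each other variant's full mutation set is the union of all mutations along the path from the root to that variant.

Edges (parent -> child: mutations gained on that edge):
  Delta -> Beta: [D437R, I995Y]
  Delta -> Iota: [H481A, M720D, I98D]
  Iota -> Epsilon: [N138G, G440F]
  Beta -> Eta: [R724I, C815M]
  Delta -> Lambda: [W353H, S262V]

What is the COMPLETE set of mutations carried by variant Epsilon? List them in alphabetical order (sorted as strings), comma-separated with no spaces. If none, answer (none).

Answer: G440F,H481A,I98D,M720D,N138G

Derivation:
At Delta: gained [] -> total []
At Iota: gained ['H481A', 'M720D', 'I98D'] -> total ['H481A', 'I98D', 'M720D']
At Epsilon: gained ['N138G', 'G440F'] -> total ['G440F', 'H481A', 'I98D', 'M720D', 'N138G']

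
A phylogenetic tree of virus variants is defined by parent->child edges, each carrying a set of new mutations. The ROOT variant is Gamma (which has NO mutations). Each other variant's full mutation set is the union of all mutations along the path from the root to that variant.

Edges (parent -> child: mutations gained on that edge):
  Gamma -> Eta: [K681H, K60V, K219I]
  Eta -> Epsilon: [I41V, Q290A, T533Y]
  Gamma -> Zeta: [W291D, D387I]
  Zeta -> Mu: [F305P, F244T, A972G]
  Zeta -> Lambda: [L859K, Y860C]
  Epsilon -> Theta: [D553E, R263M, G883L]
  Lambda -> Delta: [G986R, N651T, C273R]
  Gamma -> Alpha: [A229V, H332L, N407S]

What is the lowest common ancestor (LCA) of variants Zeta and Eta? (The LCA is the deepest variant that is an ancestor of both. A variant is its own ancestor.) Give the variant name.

Answer: Gamma

Derivation:
Path from root to Zeta: Gamma -> Zeta
  ancestors of Zeta: {Gamma, Zeta}
Path from root to Eta: Gamma -> Eta
  ancestors of Eta: {Gamma, Eta}
Common ancestors: {Gamma}
Walk up from Eta: Eta (not in ancestors of Zeta), Gamma (in ancestors of Zeta)
Deepest common ancestor (LCA) = Gamma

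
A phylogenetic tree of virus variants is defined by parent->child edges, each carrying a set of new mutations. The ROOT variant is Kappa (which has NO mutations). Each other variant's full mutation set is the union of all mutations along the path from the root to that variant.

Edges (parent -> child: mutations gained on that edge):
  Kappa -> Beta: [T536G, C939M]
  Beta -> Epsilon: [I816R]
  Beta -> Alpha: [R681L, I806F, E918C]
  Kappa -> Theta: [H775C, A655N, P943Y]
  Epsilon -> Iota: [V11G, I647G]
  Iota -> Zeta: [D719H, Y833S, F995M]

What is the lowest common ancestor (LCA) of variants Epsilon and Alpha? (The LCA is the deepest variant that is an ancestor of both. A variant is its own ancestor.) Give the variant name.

Path from root to Epsilon: Kappa -> Beta -> Epsilon
  ancestors of Epsilon: {Kappa, Beta, Epsilon}
Path from root to Alpha: Kappa -> Beta -> Alpha
  ancestors of Alpha: {Kappa, Beta, Alpha}
Common ancestors: {Kappa, Beta}
Walk up from Alpha: Alpha (not in ancestors of Epsilon), Beta (in ancestors of Epsilon), Kappa (in ancestors of Epsilon)
Deepest common ancestor (LCA) = Beta

Answer: Beta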